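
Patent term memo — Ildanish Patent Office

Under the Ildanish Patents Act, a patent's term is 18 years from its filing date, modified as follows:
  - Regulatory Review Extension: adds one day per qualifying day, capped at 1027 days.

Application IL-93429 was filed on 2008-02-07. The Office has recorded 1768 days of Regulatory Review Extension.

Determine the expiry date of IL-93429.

Base term: filing date + 18 years → 7 February 2026.
Regulatory Review Extension: 1768 days claimed exceeds the 1027-day cap, so +1027 days → 30 November 2028.

November 30, 2028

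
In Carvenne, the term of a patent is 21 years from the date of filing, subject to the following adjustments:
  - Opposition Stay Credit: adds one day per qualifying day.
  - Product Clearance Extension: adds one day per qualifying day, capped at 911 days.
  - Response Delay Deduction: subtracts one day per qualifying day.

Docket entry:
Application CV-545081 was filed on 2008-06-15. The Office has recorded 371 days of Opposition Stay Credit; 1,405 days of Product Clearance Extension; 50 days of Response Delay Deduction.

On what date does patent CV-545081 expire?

October 29, 2032

Base term: filing date + 21 years → 15 June 2029.
Opposition Stay Credit: +371 days → 21 June 2030.
Product Clearance Extension: 1405 days claimed exceeds the 911-day cap, so +911 days → 18 December 2032.
Response Delay Deduction: −50 days → 29 October 2032.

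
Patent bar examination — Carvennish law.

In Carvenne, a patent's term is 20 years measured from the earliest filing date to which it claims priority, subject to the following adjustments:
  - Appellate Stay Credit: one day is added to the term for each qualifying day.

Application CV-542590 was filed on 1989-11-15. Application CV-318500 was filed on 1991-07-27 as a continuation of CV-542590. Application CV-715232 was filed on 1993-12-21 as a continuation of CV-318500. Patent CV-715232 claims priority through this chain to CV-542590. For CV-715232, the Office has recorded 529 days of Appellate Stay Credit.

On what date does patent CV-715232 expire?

2011-04-28

Earliest priority filing: 15 November 1989.
Base term: 15 November 1989 + 20 years → 15 November 2009.
Appellate Stay Credit: +529 days → 28 April 2011.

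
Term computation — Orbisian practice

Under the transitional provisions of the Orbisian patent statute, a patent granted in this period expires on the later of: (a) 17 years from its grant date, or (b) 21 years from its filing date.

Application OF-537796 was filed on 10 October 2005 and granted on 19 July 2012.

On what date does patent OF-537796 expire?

(a) grant + 17 years → 19 July 2029.
(b) filing + 21 years → 10 October 2026.
Later of the two: 19 July 2029.

2029-07-19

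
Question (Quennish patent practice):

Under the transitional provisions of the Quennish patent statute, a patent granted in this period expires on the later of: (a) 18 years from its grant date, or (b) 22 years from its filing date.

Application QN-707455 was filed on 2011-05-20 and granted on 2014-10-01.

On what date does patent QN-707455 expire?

(a) grant + 18 years → 1 October 2032.
(b) filing + 22 years → 20 May 2033.
Later of the two: 20 May 2033.

2033-05-20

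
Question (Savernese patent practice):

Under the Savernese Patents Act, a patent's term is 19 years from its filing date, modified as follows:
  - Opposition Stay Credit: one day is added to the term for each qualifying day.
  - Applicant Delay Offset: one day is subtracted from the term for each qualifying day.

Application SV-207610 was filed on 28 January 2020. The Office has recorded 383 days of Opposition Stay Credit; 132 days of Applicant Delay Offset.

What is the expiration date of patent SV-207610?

Base term: filing date + 19 years → 28 January 2039.
Opposition Stay Credit: +383 days → 15 February 2040.
Applicant Delay Offset: −132 days → 6 October 2039.

October 6, 2039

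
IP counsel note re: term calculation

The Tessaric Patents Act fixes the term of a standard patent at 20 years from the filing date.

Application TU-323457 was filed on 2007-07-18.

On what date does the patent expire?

Filing date + 20 years → 18 July 2027.

2027-07-18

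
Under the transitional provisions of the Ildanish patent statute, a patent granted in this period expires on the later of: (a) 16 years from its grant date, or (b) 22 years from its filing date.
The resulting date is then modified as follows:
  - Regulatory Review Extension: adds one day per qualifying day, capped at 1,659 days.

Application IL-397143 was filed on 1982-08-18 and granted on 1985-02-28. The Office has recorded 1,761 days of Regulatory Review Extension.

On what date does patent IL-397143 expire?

March 4, 2009

(a) grant + 16 years → 28 February 2001.
(b) filing + 22 years → 18 August 2004.
Later of the two: 18 August 2004.
Regulatory Review Extension: 1761 days claimed exceeds the 1659-day cap, so +1659 days → 4 March 2009.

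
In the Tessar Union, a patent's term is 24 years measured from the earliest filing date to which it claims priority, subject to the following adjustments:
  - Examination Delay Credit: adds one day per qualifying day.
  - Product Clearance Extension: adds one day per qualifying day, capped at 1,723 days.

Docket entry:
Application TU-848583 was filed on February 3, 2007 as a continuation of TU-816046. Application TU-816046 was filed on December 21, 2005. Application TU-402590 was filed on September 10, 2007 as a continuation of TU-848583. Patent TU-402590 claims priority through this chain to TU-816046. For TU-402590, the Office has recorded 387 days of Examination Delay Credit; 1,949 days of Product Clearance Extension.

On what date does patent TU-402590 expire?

Earliest priority filing: 21 December 2005.
Base term: 21 December 2005 + 24 years → 21 December 2029.
Examination Delay Credit: +387 days → 12 January 2031.
Product Clearance Extension: 1949 days claimed exceeds the 1723-day cap, so +1723 days → 1 October 2035.

2035-10-01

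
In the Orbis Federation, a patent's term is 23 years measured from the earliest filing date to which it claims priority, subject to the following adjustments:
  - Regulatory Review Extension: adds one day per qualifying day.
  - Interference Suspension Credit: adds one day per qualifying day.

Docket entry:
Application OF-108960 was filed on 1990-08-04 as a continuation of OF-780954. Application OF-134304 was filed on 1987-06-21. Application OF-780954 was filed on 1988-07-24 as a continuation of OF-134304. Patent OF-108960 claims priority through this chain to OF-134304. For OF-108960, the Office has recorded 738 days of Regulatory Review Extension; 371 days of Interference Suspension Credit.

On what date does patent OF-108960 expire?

Earliest priority filing: 21 June 1987.
Base term: 21 June 1987 + 23 years → 21 June 2010.
Regulatory Review Extension: +738 days → 28 June 2012.
Interference Suspension Credit: +371 days → 4 July 2013.

2013-07-04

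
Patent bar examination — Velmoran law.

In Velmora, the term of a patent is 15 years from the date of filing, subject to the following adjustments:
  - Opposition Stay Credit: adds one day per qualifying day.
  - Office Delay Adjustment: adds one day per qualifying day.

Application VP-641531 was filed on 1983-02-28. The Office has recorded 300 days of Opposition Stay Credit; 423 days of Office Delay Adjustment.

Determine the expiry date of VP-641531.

2000-02-21

Base term: filing date + 15 years → 28 February 1998.
Opposition Stay Credit: +300 days → 25 December 1998.
Office Delay Adjustment: +423 days → 21 February 2000.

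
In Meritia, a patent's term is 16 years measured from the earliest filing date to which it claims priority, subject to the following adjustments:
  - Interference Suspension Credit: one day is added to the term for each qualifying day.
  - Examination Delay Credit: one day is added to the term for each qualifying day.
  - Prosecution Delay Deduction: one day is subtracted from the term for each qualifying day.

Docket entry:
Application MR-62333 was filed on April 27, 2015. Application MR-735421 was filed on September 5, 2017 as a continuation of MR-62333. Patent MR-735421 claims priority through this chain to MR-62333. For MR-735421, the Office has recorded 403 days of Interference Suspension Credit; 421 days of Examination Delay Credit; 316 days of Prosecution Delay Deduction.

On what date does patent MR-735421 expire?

Earliest priority filing: 27 April 2015.
Base term: 27 April 2015 + 16 years → 27 April 2031.
Interference Suspension Credit: +403 days → 3 June 2032.
Examination Delay Credit: +421 days → 29 July 2033.
Prosecution Delay Deduction: −316 days → 16 September 2032.

September 16, 2032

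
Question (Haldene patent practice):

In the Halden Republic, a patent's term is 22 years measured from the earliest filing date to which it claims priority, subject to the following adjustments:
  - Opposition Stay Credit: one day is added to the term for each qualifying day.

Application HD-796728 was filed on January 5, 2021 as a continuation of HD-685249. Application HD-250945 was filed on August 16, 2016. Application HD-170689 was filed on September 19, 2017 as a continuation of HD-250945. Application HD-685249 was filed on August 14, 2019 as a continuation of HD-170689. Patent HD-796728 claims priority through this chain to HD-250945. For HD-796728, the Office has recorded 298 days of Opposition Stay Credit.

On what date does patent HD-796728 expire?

June 10, 2039

Earliest priority filing: 16 August 2016.
Base term: 16 August 2016 + 22 years → 16 August 2038.
Opposition Stay Credit: +298 days → 10 June 2039.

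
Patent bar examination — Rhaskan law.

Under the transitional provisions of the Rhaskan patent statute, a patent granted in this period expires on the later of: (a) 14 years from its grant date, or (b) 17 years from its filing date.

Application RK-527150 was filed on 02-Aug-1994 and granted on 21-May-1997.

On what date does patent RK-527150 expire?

(a) grant + 14 years → 21 May 2011.
(b) filing + 17 years → 2 August 2011.
Later of the two: 2 August 2011.

August 2, 2011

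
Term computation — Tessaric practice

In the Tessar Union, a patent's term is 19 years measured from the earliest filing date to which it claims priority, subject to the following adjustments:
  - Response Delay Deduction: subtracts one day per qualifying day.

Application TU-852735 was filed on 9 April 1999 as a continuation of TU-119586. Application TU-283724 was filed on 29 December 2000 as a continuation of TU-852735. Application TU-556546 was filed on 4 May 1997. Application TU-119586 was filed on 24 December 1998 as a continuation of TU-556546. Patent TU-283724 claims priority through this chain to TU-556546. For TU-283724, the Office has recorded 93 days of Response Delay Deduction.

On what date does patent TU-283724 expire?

Earliest priority filing: 4 May 1997.
Base term: 4 May 1997 + 19 years → 4 May 2016.
Response Delay Deduction: −93 days → 1 February 2016.

2016-02-01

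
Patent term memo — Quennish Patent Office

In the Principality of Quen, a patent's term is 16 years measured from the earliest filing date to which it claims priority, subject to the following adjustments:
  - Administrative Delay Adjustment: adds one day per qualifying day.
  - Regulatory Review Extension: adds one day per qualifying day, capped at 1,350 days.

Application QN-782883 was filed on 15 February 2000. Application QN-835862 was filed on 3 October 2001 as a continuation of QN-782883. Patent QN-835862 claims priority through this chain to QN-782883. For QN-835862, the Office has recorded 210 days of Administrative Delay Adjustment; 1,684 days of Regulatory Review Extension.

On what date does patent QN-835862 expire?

Earliest priority filing: 15 February 2000.
Base term: 15 February 2000 + 16 years → 15 February 2016.
Administrative Delay Adjustment: +210 days → 12 September 2016.
Regulatory Review Extension: 1684 days claimed exceeds the 1350-day cap, so +1350 days → 24 May 2020.

May 24, 2020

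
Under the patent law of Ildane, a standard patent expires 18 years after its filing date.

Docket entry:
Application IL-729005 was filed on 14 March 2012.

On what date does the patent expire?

Filing date + 18 years → 14 March 2030.

2030-03-14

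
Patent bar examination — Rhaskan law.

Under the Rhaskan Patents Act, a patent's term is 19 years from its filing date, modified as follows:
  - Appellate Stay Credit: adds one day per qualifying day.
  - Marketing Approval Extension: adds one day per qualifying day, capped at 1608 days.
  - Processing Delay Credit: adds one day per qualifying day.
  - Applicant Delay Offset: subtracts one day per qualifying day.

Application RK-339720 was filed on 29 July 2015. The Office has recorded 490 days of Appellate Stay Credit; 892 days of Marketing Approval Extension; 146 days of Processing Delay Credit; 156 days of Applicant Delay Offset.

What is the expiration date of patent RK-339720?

2038-05-01

Base term: filing date + 19 years → 29 July 2034.
Appellate Stay Credit: +490 days → 1 December 2035.
Marketing Approval Extension: 892 days (within the 1608-day cap) → +892 days → 11 May 2038.
Processing Delay Credit: +146 days → 4 October 2038.
Applicant Delay Offset: −156 days → 1 May 2038.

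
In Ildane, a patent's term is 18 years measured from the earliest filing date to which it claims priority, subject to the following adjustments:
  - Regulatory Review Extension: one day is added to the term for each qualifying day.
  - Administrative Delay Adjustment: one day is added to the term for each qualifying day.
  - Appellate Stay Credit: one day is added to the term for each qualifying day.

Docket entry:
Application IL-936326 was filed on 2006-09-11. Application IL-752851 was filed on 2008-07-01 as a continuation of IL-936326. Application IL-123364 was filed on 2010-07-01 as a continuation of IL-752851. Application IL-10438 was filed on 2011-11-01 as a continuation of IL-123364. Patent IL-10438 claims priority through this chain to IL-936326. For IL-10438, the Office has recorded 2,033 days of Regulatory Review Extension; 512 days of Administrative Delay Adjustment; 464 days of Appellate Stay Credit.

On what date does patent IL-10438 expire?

Earliest priority filing: 11 September 2006.
Base term: 11 September 2006 + 18 years → 11 September 2024.
Regulatory Review Extension: +2033 days → 6 April 2030.
Administrative Delay Adjustment: +512 days → 31 August 2031.
Appellate Stay Credit: +464 days → 7 December 2032.

2032-12-07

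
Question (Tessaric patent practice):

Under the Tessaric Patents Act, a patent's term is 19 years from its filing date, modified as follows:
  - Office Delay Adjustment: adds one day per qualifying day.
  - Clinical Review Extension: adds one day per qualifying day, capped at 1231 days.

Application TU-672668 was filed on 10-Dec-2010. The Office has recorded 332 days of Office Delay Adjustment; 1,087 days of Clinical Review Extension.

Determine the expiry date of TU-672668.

2033-10-29

Base term: filing date + 19 years → 10 December 2029.
Office Delay Adjustment: +332 days → 7 November 2030.
Clinical Review Extension: 1087 days (within the 1231-day cap) → +1087 days → 29 October 2033.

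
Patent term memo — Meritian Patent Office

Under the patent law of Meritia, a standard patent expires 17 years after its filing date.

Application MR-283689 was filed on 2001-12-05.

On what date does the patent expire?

2018-12-05

Filing date + 17 years → 5 December 2018.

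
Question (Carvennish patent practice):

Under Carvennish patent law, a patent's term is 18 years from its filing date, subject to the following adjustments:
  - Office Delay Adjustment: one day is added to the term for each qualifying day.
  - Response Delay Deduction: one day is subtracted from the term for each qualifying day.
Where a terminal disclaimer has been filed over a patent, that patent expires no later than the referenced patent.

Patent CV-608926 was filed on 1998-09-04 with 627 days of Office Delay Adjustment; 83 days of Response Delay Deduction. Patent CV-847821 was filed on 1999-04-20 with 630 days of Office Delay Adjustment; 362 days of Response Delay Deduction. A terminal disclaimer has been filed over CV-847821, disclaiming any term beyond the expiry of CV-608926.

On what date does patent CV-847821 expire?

January 13, 2018

Natural term of CV-847821:
  Base: filing + 18 years → 20 April 2017.
  Office Delay Adjustment: +630 days → 10 January 2019.
  Response Delay Deduction: −362 days → 13 January 2018.
Expiry of referenced patent CV-608926:
  Base: filing + 18 years → 4 September 2016.
  Office Delay Adjustment: +627 days → 24 May 2018.
  Response Delay Deduction: −83 days → 2 March 2018.
Terminal disclaimer: CV-847821 expires on the earlier of 13 January 2018 and 2 March 2018.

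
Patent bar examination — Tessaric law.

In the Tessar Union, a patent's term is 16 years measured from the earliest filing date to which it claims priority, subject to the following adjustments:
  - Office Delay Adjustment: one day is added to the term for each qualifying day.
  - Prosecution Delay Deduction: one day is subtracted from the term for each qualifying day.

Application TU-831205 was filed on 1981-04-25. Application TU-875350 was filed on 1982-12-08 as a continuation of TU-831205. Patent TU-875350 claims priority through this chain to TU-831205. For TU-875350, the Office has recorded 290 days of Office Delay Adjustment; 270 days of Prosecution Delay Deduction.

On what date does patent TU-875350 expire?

Earliest priority filing: 25 April 1981.
Base term: 25 April 1981 + 16 years → 25 April 1997.
Office Delay Adjustment: +290 days → 9 February 1998.
Prosecution Delay Deduction: −270 days → 15 May 1997.

May 15, 1997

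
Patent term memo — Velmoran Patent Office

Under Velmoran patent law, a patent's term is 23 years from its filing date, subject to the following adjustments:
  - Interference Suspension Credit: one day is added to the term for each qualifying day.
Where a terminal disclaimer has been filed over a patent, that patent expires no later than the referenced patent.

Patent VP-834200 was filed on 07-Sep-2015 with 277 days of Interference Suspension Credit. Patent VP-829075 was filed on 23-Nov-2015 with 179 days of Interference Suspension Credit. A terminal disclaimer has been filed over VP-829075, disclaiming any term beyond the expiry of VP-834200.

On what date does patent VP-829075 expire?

Natural term of VP-829075:
  Base: filing + 23 years → 23 November 2038.
  Interference Suspension Credit: +179 days → 21 May 2039.
Expiry of referenced patent VP-834200:
  Base: filing + 23 years → 7 September 2038.
  Interference Suspension Credit: +277 days → 11 June 2039.
Terminal disclaimer: VP-829075 expires on the earlier of 21 May 2039 and 11 June 2039.

2039-05-21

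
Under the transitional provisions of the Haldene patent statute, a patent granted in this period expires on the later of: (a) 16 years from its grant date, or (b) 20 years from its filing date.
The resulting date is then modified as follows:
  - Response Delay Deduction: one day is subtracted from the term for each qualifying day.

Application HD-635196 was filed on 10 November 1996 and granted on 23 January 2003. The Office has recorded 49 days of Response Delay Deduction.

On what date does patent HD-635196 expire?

(a) grant + 16 years → 23 January 2019.
(b) filing + 20 years → 10 November 2016.
Later of the two: 23 January 2019.
Response Delay Deduction: −49 days → 5 December 2018.

December 5, 2018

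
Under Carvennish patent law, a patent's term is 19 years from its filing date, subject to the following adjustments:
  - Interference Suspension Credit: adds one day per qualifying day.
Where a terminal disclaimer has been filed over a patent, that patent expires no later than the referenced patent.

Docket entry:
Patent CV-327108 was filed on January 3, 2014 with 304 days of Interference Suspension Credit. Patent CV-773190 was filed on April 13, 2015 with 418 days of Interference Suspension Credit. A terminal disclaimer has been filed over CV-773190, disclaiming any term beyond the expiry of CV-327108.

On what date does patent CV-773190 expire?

Natural term of CV-773190:
  Base: filing + 19 years → 13 April 2034.
  Interference Suspension Credit: +418 days → 5 June 2035.
Expiry of referenced patent CV-327108:
  Base: filing + 19 years → 3 January 2033.
  Interference Suspension Credit: +304 days → 3 November 2033.
Terminal disclaimer: CV-773190 expires on the earlier of 5 June 2035 and 3 November 2033.

2033-11-03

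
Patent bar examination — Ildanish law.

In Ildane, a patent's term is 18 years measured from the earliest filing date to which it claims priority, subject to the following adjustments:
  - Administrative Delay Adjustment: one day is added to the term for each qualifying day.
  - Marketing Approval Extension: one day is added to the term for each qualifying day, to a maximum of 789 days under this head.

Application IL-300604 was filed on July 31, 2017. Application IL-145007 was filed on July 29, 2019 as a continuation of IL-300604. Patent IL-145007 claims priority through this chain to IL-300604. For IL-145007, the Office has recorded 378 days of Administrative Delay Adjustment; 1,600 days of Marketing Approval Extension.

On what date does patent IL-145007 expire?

Earliest priority filing: 31 July 2017.
Base term: 31 July 2017 + 18 years → 31 July 2035.
Administrative Delay Adjustment: +378 days → 12 August 2036.
Marketing Approval Extension: 1600 days claimed exceeds the 789-day cap, so +789 days → 10 October 2038.

2038-10-10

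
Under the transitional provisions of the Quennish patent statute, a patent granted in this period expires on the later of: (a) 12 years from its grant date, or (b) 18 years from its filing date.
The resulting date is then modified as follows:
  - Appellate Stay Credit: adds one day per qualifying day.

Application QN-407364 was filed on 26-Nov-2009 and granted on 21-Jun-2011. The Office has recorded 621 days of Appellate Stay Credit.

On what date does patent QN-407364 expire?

2029-08-08

(a) grant + 12 years → 21 June 2023.
(b) filing + 18 years → 26 November 2027.
Later of the two: 26 November 2027.
Appellate Stay Credit: +621 days → 8 August 2029.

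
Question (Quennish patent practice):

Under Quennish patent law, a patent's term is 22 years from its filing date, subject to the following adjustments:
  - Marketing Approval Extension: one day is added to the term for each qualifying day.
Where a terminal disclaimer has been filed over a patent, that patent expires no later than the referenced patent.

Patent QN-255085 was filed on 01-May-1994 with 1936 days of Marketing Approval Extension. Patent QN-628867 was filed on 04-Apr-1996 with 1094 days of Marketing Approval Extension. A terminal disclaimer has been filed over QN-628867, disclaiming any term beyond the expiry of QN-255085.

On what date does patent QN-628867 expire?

Natural term of QN-628867:
  Base: filing + 22 years → 4 April 2018.
  Marketing Approval Extension: +1094 days → 2 April 2021.
Expiry of referenced patent QN-255085:
  Base: filing + 22 years → 1 May 2016.
  Marketing Approval Extension: +1936 days → 19 August 2021.
Terminal disclaimer: QN-628867 expires on the earlier of 2 April 2021 and 19 August 2021.

2021-04-02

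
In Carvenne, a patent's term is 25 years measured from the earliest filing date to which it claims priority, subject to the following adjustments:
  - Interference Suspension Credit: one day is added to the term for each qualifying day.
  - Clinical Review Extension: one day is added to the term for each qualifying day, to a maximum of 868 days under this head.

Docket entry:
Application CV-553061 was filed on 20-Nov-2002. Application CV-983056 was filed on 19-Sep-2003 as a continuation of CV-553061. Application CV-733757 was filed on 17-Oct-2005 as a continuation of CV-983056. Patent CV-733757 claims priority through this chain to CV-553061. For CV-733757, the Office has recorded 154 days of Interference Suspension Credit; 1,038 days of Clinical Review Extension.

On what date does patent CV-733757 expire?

Earliest priority filing: 20 November 2002.
Base term: 20 November 2002 + 25 years → 20 November 2027.
Interference Suspension Credit: +154 days → 22 April 2028.
Clinical Review Extension: 1038 days claimed exceeds the 868-day cap, so +868 days → 7 September 2030.

September 7, 2030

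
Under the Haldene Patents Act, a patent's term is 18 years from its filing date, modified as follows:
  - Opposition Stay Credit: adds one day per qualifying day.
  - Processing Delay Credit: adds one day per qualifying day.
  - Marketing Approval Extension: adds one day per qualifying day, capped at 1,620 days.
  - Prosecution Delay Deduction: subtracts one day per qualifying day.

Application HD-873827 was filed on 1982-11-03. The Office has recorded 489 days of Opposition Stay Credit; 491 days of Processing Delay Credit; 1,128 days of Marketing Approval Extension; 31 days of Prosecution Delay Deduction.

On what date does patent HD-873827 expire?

Base term: filing date + 18 years → 3 November 2000.
Opposition Stay Credit: +489 days → 7 March 2002.
Processing Delay Credit: +491 days → 11 July 2003.
Marketing Approval Extension: 1128 days (within the 1620-day cap) → +1128 days → 12 August 2006.
Prosecution Delay Deduction: −31 days → 12 July 2006.

July 12, 2006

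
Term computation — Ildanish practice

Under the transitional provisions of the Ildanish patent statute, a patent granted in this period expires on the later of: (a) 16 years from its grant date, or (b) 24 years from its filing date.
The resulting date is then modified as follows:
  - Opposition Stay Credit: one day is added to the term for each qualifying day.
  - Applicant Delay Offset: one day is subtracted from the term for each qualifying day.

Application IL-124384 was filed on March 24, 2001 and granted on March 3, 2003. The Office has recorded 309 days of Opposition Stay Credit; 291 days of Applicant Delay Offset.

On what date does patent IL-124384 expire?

(a) grant + 16 years → 3 March 2019.
(b) filing + 24 years → 24 March 2025.
Later of the two: 24 March 2025.
Opposition Stay Credit: +309 days → 27 January 2026.
Applicant Delay Offset: −291 days → 11 April 2025.

April 11, 2025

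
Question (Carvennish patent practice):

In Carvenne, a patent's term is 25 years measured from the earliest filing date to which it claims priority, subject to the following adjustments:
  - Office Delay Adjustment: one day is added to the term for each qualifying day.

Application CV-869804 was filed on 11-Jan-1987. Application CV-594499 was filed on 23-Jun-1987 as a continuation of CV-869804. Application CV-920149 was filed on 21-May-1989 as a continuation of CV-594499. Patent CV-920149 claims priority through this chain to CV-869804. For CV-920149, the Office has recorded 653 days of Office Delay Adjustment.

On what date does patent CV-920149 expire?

2013-10-25

Earliest priority filing: 11 January 1987.
Base term: 11 January 1987 + 25 years → 11 January 2012.
Office Delay Adjustment: +653 days → 25 October 2013.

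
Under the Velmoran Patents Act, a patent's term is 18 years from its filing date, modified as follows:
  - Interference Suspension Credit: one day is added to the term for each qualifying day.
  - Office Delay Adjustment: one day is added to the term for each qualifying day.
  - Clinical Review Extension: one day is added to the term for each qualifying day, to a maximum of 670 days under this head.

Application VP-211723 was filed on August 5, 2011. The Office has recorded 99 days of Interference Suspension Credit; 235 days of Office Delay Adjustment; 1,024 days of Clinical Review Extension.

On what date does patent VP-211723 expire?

2032-05-05

Base term: filing date + 18 years → 5 August 2029.
Interference Suspension Credit: +99 days → 12 November 2029.
Office Delay Adjustment: +235 days → 5 July 2030.
Clinical Review Extension: 1024 days claimed exceeds the 670-day cap, so +670 days → 5 May 2032.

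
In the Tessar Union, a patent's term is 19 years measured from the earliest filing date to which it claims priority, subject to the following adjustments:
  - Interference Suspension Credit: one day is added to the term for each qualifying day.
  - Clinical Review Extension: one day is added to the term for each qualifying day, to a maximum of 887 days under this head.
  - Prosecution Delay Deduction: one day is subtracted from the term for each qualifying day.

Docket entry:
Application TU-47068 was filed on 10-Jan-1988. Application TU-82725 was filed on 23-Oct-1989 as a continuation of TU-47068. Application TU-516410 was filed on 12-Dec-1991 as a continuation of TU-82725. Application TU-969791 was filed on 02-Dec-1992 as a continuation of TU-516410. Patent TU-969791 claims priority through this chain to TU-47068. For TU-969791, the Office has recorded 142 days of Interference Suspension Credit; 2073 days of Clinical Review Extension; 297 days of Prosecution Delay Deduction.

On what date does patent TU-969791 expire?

Earliest priority filing: 10 January 1988.
Base term: 10 January 1988 + 19 years → 10 January 2007.
Interference Suspension Credit: +142 days → 1 June 2007.
Clinical Review Extension: 2073 days claimed exceeds the 887-day cap, so +887 days → 4 November 2009.
Prosecution Delay Deduction: −297 days → 11 January 2009.

January 11, 2009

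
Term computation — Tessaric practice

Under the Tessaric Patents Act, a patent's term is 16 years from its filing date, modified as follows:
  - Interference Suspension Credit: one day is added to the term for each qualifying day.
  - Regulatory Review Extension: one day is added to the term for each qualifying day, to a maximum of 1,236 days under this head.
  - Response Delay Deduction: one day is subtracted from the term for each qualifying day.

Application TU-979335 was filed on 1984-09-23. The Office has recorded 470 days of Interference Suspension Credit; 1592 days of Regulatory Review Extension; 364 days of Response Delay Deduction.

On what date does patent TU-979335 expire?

May 27, 2004

Base term: filing date + 16 years → 23 September 2000.
Interference Suspension Credit: +470 days → 6 January 2002.
Regulatory Review Extension: 1592 days claimed exceeds the 1236-day cap, so +1236 days → 26 May 2005.
Response Delay Deduction: −364 days → 27 May 2004.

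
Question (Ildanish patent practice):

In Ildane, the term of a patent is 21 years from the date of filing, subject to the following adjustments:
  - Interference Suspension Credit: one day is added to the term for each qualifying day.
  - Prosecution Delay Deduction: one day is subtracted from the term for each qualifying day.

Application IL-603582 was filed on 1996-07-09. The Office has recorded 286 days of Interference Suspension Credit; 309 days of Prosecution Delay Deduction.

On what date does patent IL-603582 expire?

Base term: filing date + 21 years → 9 July 2017.
Interference Suspension Credit: +286 days → 21 April 2018.
Prosecution Delay Deduction: −309 days → 16 June 2017.

June 16, 2017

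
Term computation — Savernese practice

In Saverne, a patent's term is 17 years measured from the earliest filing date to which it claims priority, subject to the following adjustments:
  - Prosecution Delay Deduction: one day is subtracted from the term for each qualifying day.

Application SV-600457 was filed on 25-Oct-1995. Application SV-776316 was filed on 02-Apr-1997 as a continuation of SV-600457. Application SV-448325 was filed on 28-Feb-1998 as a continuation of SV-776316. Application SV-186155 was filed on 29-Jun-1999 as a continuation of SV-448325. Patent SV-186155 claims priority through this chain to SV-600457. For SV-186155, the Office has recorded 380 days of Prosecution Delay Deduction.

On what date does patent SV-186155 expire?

Earliest priority filing: 25 October 1995.
Base term: 25 October 1995 + 17 years → 25 October 2012.
Prosecution Delay Deduction: −380 days → 11 October 2011.

2011-10-11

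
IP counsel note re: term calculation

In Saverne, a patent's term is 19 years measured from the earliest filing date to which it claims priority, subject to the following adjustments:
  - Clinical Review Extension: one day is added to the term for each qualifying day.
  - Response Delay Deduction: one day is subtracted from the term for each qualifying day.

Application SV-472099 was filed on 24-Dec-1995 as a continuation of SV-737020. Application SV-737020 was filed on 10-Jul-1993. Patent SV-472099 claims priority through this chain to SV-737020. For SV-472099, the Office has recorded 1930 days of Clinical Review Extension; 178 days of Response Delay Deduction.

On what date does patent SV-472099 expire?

April 27, 2017

Earliest priority filing: 10 July 1993.
Base term: 10 July 1993 + 19 years → 10 July 2012.
Clinical Review Extension: +1930 days → 22 October 2017.
Response Delay Deduction: −178 days → 27 April 2017.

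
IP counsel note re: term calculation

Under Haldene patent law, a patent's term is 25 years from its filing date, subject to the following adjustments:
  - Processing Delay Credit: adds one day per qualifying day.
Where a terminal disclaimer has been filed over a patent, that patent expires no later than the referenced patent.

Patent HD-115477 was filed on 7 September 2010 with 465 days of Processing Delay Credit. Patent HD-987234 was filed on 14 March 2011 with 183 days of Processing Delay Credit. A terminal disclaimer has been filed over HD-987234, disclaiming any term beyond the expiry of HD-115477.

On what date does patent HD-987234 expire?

September 13, 2036

Natural term of HD-987234:
  Base: filing + 25 years → 14 March 2036.
  Processing Delay Credit: +183 days → 13 September 2036.
Expiry of referenced patent HD-115477:
  Base: filing + 25 years → 7 September 2035.
  Processing Delay Credit: +465 days → 15 December 2036.
Terminal disclaimer: HD-987234 expires on the earlier of 13 September 2036 and 15 December 2036.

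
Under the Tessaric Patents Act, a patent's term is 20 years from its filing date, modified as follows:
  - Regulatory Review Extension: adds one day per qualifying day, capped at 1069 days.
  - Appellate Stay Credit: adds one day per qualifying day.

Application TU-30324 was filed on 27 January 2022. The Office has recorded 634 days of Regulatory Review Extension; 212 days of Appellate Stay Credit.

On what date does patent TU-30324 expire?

May 22, 2044

Base term: filing date + 20 years → 27 January 2042.
Regulatory Review Extension: 634 days (within the 1069-day cap) → +634 days → 23 October 2043.
Appellate Stay Credit: +212 days → 22 May 2044.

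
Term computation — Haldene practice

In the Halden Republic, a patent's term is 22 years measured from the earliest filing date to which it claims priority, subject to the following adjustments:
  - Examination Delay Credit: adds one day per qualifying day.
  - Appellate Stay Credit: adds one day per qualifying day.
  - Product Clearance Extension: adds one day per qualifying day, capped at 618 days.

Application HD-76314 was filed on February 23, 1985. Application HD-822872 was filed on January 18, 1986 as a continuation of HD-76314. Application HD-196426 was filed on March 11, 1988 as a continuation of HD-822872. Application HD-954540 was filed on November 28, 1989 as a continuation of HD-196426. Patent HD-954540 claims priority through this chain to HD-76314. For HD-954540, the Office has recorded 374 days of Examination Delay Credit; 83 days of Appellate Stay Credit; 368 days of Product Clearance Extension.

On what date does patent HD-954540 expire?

2009-05-28

Earliest priority filing: 23 February 1985.
Base term: 23 February 1985 + 22 years → 23 February 2007.
Examination Delay Credit: +374 days → 3 March 2008.
Appellate Stay Credit: +83 days → 25 May 2008.
Product Clearance Extension: 368 days (within the 618-day cap) → +368 days → 28 May 2009.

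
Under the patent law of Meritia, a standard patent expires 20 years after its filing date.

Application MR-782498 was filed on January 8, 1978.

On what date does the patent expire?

January 8, 1998

Filing date + 20 years → 8 January 1998.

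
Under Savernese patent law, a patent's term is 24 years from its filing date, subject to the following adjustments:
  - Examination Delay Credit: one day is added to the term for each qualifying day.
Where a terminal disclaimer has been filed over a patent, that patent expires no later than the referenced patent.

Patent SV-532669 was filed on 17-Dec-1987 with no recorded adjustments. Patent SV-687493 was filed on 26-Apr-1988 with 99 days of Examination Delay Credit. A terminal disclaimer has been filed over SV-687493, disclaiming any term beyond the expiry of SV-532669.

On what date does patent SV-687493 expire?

December 17, 2011

Natural term of SV-687493:
  Base: filing + 24 years → 26 April 2012.
  Examination Delay Credit: +99 days → 3 August 2012.
Expiry of referenced patent SV-532669:
  Base: filing + 24 years → 17 December 2011.
Terminal disclaimer: SV-687493 expires on the earlier of 3 August 2012 and 17 December 2011.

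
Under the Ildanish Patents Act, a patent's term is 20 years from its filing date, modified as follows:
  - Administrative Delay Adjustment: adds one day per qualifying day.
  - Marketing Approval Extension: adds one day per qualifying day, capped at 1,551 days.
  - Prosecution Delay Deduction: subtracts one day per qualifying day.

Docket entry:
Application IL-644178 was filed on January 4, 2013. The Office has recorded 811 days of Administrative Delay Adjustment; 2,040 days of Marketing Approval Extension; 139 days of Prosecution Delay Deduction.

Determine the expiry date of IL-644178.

Base term: filing date + 20 years → 4 January 2033.
Administrative Delay Adjustment: +811 days → 26 March 2035.
Marketing Approval Extension: 2040 days claimed exceeds the 1551-day cap, so +1551 days → 24 June 2039.
Prosecution Delay Deduction: −139 days → 5 February 2039.

February 5, 2039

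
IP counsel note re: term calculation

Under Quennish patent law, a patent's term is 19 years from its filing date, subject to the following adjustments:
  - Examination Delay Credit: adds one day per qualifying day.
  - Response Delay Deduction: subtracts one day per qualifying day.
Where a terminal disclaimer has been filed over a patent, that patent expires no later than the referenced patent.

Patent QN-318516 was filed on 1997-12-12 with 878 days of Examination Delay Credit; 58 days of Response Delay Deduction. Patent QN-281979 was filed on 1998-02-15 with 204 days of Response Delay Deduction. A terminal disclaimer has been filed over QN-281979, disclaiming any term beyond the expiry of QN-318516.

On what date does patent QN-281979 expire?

Natural term of QN-281979:
  Base: filing + 19 years → 15 February 2017.
  Response Delay Deduction: −204 days → 26 July 2016.
Expiry of referenced patent QN-318516:
  Base: filing + 19 years → 12 December 2016.
  Examination Delay Credit: +878 days → 9 May 2019.
  Response Delay Deduction: −58 days → 12 March 2019.
Terminal disclaimer: QN-281979 expires on the earlier of 26 July 2016 and 12 March 2019.

2016-07-26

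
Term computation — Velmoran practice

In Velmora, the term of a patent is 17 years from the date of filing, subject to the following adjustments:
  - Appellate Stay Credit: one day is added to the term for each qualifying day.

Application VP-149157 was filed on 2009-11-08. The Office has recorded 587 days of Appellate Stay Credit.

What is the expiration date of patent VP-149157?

Base term: filing date + 17 years → 8 November 2026.
Appellate Stay Credit: +587 days → 17 June 2028.

June 17, 2028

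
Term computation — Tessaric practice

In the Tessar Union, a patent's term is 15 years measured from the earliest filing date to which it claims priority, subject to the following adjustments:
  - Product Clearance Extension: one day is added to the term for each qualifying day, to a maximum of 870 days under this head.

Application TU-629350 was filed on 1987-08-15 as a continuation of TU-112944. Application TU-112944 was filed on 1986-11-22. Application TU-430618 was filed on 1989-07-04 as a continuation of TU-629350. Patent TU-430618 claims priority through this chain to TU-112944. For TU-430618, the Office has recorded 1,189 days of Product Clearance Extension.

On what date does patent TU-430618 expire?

April 10, 2004

Earliest priority filing: 22 November 1986.
Base term: 22 November 1986 + 15 years → 22 November 2001.
Product Clearance Extension: 1189 days claimed exceeds the 870-day cap, so +870 days → 10 April 2004.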